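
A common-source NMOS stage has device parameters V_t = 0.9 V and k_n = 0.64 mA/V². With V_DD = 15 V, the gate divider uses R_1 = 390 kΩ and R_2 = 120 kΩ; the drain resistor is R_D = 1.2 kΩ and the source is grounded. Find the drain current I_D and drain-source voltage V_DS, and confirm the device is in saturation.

V_G = V_DD·R_2/(R_1+R_2) = 15×120/510 = 3.53 V. With the source grounded, V_GS = V_G = 3.53 V.
Assume saturation: I_D = (k_n/2)(V_GS − V_t)² = (0.64/2)×(3.53 − 0.9)² = 0.32×2.63² = 2.21 mA.
V_DS = V_DD − I_D·R_D = 15 − 2.21×1.2 = 12.3 V.
Saturation requires V_DS ≥ V_GS − V_t = 2.63 V; 12.3 ≥ 2.63 ✓.

I_D ≈ 2.2 mA, V_DS ≈ 12 V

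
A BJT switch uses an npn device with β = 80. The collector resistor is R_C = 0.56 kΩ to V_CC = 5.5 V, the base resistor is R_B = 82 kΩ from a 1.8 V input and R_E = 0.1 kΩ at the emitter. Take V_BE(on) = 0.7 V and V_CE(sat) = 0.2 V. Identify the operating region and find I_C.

active; I_C ≈ 0.98 mA

Assume active. Base-emitter loop: I_B = (V_BB − V_BE)/(R_B + (β+1)R_E) = (1.8 − 0.7)/(82 + 81×0.1) = 0.0122 mA.
I_C = β·I_B = 80×0.0122 = 0.977 mA.
V_CE = V_CC − I_C·R_C − I_E·R_E = 5.5 − 0.977×0.56 − 0.989×0.1 = 4.85 V > V_CE(sat), so the active-region assumption holds.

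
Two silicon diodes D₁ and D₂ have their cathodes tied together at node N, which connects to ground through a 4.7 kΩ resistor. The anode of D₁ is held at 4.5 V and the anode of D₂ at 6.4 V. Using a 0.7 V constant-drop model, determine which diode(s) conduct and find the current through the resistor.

Only D₂ conducts; I_R ≈ 1.2 mA

Assume both conduct. Then node N would need to be at both 4.5−0.7 = 3.8 V and 6.4−0.7 = 5.7 V, which is impossible.
Assume only D₂ conducts: V_N = 6.4 − 0.7 = 5.7 V, so I_R = 5.7/4.7 = 1.21 mA.
Check D₁: its anode-to-cathode voltage is 4.5 − 5.7 = -1.2 V < 0.7 V, so it is off. The assumption is consistent.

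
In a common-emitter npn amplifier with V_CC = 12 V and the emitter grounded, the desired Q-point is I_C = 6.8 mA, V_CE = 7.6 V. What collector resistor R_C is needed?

Collector loop: V_CC = I_C·R_C + V_CE.
R_C = (V_CC − V_CE)/I_C = (12 − 7.6)/6.8 = 0.647 kΩ.

R_C ≈ 0.65 kΩ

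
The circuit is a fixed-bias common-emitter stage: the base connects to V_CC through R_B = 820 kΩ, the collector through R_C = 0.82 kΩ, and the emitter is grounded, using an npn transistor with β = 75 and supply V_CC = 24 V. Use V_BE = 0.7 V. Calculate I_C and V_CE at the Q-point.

Base loop: V_CC = I_B·R_B + V_BE, so I_B = (24 − 0.7)/820 kΩ = 0.0284 mA.
In the active region I_C = β·I_B = 75 × 0.0284 = 2.13 mA.
Collector loop: V_CE = V_CC − I_C·R_C = 24 − 2.13×0.82 = 22.3 V.
Since V_CE = 22.3 V > V_CE(sat) ≈ 0.2 V, the transistor is in the active region as assumed.

I_C ≈ 2.1 mA, V_CE ≈ 22 V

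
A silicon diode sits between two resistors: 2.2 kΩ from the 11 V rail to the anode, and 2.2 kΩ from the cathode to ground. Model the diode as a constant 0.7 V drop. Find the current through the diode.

I ≈ 2.3 mA

The two resistors are in series with the diode, so KVL gives 11 = I·2.2 + 0.7 + I·2.2.
I = (11 − 0.7) / (2.2 + 2.2) kΩ = 10.3 / 4.4 = 2.34 mA.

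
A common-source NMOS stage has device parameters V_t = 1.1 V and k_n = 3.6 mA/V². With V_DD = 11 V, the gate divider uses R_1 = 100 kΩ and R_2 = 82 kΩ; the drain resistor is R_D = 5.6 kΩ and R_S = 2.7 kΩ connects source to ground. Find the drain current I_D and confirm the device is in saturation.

V_G = V_DD·R_2/(R_1+R_2) = 11×82/182 = 4.96 V.
Assume saturation: I_D = (k_n/2)(V_GS − V_t)² with V_GS = V_G − I_D·R_S = 4.96 − 2.7·I_D.
Substituting gives 13.1·I_D² − 38.5·I_D + 26.8 = 0, with roots I_D = 1.13 or 1.8 mA.
The root I_D = 1.8 mA gives V_GS = 0.1 V ≤ V_t, so take I_D = 1.13 mA.
Then V_GS = 1.89 V and V_DS = V_DD − I_D(R_D+R_S) = 11 − 1.13×8.3 = 1.59 V.
Saturation requires V_DS ≥ V_GS − V_t = 0.794 V; 1.59 ≥ 0.794 ✓.

I_D ≈ 1.1 mA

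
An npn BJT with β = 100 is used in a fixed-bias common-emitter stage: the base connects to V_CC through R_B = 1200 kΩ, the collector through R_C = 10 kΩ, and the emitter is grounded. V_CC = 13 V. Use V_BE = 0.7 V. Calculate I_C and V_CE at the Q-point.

Base loop: V_CC = I_B·R_B + V_BE, so I_B = (13 − 0.7)/1200 kΩ = 0.0103 mA.
In the active region I_C = β·I_B = 100 × 0.0103 = 1.03 mA.
Collector loop: V_CE = V_CC − I_C·R_C = 13 − 1.03×10 = 2.75 V.
Since V_CE = 2.75 V > V_CE(sat) ≈ 0.2 V, the transistor is in the active region as assumed.

I_C ≈ 1 mA, V_CE ≈ 2.7 V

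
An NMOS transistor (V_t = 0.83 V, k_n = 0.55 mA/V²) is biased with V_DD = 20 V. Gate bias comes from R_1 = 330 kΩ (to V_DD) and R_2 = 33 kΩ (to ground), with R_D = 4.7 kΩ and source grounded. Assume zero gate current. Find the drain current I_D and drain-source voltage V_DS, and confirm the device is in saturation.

I_D ≈ 0.27 mA, V_DS ≈ 19 V

V_G = V_DD·R_2/(R_1+R_2) = 20×33/363 = 1.82 V. With the source grounded, V_GS = V_G = 1.82 V.
Assume saturation: I_D = (k_n/2)(V_GS − V_t)² = (0.55/2)×(1.82 − 0.83)² = 0.275×0.988² = 0.269 mA.
V_DS = V_DD − I_D·R_D = 20 − 0.269×4.7 = 18.7 V.
Saturation requires V_DS ≥ V_GS − V_t = 0.988 V; 18.7 ≥ 0.988 ✓.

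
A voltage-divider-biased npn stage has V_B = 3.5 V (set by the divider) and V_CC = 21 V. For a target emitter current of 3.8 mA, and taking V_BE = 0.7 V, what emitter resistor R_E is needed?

R_E ≈ 0.74 kΩ

V_E = V_B − V_BE = 3.5 − 0.7 = 2.8 V.
R_E = V_E / I_E = 2.8 / 3.8 = 0.737 kΩ.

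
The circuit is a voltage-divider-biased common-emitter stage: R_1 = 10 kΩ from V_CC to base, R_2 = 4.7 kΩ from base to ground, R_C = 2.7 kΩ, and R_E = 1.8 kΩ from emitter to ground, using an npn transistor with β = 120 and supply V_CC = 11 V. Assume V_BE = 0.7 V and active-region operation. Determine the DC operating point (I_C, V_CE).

Thevenize the base divider: V_Th = V_CC·R_2/(R_1+R_2) = 11×4.7/14.7 = 3.52 V, R_Th = R_1‖R_2 = 3.2 kΩ.
Base-emitter loop: V_Th = I_B·R_Th + V_BE + (β+1)I_B·R_E, so I_B = (3.52 − 0.7) / (3.2 + 121×1.8) = 0.0127 mA.
I_C = β·I_B = 120×0.0127 = 1.53 mA, and I_E = (β+1)I_B = 1.54 mA.
V_CE = V_CC − I_C·R_C − I_E·R_E = 11 − 1.53×2.7 − 1.54×1.8 = 4.09 V.
V_CE = 4.09 V > 0.2 V confirms active-region operation.

I_C ≈ 1.5 mA, V_CE ≈ 4.1 V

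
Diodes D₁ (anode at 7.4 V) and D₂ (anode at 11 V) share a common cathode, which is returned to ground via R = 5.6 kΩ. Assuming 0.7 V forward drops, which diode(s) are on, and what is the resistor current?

Assume both conduct. Then node N would need to be at both 7.4−0.7 = 6.7 V and 11−0.7 = 10.3 V, which is impossible.
Assume only D₂ conducts: V_N = 11 − 0.7 = 10.3 V, so I_R = 10.3/5.6 = 1.84 mA.
Check D₁: its anode-to-cathode voltage is 7.4 − 10.3 = -2.9 V < 0.7 V, so it is off. The assumption is consistent.

Only D₂ conducts; I_R ≈ 1.8 mA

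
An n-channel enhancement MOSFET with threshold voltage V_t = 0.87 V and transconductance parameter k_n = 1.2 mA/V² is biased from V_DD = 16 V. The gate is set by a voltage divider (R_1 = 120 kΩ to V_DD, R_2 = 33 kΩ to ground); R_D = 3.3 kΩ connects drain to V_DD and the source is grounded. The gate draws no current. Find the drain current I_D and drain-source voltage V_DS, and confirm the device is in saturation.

V_G = V_DD·R_2/(R_1+R_2) = 16×33/153 = 3.45 V. With the source grounded, V_GS = V_G = 3.45 V.
Assume saturation: I_D = (k_n/2)(V_GS − V_t)² = (1.2/2)×(3.45 − 0.87)² = 0.6×2.58² = 4 mA.
V_DS = V_DD − I_D·R_D = 16 − 4×3.3 = 2.81 V.
Saturation requires V_DS ≥ V_GS − V_t = 2.58 V; 2.81 ≥ 2.58 ✓.

I_D ≈ 4 mA, V_DS ≈ 2.8 V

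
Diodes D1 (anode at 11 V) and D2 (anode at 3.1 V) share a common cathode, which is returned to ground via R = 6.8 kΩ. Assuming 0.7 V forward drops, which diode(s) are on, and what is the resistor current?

Assume both conduct. Then node N would need to be at both 11−0.7 = 10.3 V and 3.1−0.7 = 2.4 V, which is impossible.
Assume only D1 conducts: V_N = 11 − 0.7 = 10.3 V, so I_R = 10.3/6.8 = 1.51 mA.
Check D2: its anode-to-cathode voltage is 3.1 − 10.3 = -7.2 V < 0.7 V, so it is off. The assumption is consistent.

Only D1 conducts; I_R ≈ 1.5 mA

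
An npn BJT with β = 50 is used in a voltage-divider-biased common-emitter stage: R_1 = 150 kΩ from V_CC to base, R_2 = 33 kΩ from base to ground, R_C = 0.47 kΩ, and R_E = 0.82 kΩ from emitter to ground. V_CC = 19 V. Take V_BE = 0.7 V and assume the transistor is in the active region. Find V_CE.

Thevenize the base divider: V_Th = V_CC·R_2/(R_1+R_2) = 19×33/183 = 3.43 V, R_Th = R_1‖R_2 = 27 kΩ.
Base-emitter loop: V_Th = I_B·R_Th + V_BE + (β+1)I_B·R_E, so I_B = (3.43 − 0.7) / (27 + 51×0.82) = 0.0396 mA.
I_C = β·I_B = 50×0.0396 = 1.98 mA, and I_E = (β+1)I_B = 2.02 mA.
V_CE = V_CC − I_C·R_C − I_E·R_E = 19 − 1.98×0.47 − 2.02×0.82 = 16.4 V.
V_CE = 16.4 V > 0.2 V confirms active-region operation.

V_CE ≈ 16 V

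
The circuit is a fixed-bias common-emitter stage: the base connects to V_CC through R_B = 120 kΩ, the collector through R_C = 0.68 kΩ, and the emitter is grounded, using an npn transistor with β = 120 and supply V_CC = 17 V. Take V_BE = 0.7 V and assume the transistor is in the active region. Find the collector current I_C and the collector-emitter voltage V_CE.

I_C ≈ 16 mA, V_CE ≈ 5.9 V

Base loop: V_CC = I_B·R_B + V_BE, so I_B = (17 − 0.7)/120 kΩ = 0.136 mA.
In the active region I_C = β·I_B = 120 × 0.136 = 16.3 mA.
Collector loop: V_CE = V_CC − I_C·R_C = 17 − 16.3×0.68 = 5.92 V.
Since V_CE = 5.92 V > V_CE(sat) ≈ 0.2 V, the transistor is in the active region as assumed.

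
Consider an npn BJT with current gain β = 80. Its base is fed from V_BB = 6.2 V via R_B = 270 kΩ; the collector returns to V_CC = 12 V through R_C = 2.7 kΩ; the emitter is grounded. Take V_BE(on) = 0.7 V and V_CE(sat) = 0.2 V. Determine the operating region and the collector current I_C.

active; I_C ≈ 1.6 mA

Assume active. Base-emitter loop: I_B = (V_BB − V_BE)/R_B = (6.2 − 0.7)/270 = 0.0204 mA.
I_C = β·I_B = 80×0.0204 = 1.63 mA.
V_CE = V_CC − I_C·R_C = 12 − 1.63×2.7 = 7.6 V > V_CE(sat), so the active-region assumption holds.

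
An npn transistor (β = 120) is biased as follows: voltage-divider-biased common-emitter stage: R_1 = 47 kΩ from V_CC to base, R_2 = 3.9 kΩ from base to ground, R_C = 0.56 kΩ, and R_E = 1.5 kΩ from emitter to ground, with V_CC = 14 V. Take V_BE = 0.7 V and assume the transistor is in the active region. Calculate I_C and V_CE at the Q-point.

Thevenize the base divider: V_Th = V_CC·R_2/(R_1+R_2) = 14×3.9/50.9 = 1.07 V, R_Th = R_1‖R_2 = 3.6 kΩ.
Base-emitter loop: V_Th = I_B·R_Th + V_BE + (β+1)I_B·R_E, so I_B = (1.07 − 0.7) / (3.6 + 121×1.5) = 0.00201 mA.
I_C = β·I_B = 120×0.00201 = 0.242 mA, and I_E = (β+1)I_B = 0.244 mA.
V_CE = V_CC − I_C·R_C − I_E·R_E = 14 − 0.242×0.56 − 0.244×1.5 = 13.5 V.
V_CE = 13.5 V > 0.2 V confirms active-region operation.

I_C ≈ 0.24 mA, V_CE ≈ 13 V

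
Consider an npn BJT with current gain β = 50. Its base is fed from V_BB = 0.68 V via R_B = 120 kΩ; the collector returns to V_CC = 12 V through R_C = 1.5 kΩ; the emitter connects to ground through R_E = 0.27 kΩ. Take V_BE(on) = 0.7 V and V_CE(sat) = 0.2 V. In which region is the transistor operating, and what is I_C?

cutoff; I_C ≈ 0

V_BB = 0.68 V ≤ V_BE(on) = 0.7 V, so the base-emitter junction is not forward biased.
The transistor is in cutoff: I_B = I_C = 0.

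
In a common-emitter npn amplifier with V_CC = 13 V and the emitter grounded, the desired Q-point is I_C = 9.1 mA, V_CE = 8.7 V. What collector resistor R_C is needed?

R_C ≈ 0.47 kΩ

Collector loop: V_CC = I_C·R_C + V_CE.
R_C = (V_CC − V_CE)/I_C = (13 − 8.7)/9.1 = 0.473 kΩ.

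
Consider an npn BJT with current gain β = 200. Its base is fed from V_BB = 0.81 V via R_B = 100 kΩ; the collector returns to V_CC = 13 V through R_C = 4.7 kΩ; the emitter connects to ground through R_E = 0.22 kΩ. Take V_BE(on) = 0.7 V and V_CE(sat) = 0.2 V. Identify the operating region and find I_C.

Assume active. Base-emitter loop: I_B = (V_BB − V_BE)/(R_B + (β+1)R_E) = (0.81 − 0.7)/(100 + 201×0.22) = 0.000763 mA.
I_C = β·I_B = 200×0.000763 = 0.153 mA.
V_CE = V_CC − I_C·R_C − I_E·R_E = 13 − 0.153×4.7 − 0.153×0.22 = 12.2 V > V_CE(sat), so the active-region assumption holds.

active; I_C ≈ 0.15 mA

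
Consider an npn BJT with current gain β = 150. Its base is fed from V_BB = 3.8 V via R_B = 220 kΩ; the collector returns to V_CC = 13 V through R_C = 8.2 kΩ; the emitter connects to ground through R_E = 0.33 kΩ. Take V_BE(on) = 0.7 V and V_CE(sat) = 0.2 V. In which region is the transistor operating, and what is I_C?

saturation; I_C ≈ 1.5 mA

Assume active: I_B = (3.8 − 0.7)/(220 + 151×0.33) = 0.0115 mA, I_C = β·I_B = 1.72 mA.
Then V_CE = 13 − 1.72×8.2 − 1.73×0.33 = -1.7 V < 0.2 V — the active assumption fails.
Re-solve with V_CE = 0.2 V. KCL at the emitter: V_E/R_E = (V_BB−0.7−V_E)/R_B + (V_CC−0.2−V_E)/R_C, giving V_E = 0.499 V.
I_C = (V_CC − 0.2 − V_E)/R_C = (12.8 − 0.499)/8.2 = 1.5 mA.
Check: I_B = (3.1 − 0.499)/220 = 0.0118 mA, and β·I_B = 1.77 mA > I_C, confirming saturation.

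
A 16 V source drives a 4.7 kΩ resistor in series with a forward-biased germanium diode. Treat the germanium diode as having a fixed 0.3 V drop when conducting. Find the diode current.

KVL around the loop: 16 = V_D + I·R = 0.3 + I × 4.7 kΩ.
So I = (16 − 0.3) / 4.7 kΩ = 15.7 / 4.7 = 3.34 mA.

I ≈ 3.3 mA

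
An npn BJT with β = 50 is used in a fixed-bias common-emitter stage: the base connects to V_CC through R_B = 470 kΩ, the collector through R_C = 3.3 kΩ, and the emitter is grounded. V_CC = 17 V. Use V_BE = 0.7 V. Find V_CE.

Base loop: V_CC = I_B·R_B + V_BE, so I_B = (17 − 0.7)/470 kΩ = 0.0347 mA.
In the active region I_C = β·I_B = 50 × 0.0347 = 1.73 mA.
Collector loop: V_CE = V_CC − I_C·R_C = 17 − 1.73×3.3 = 11.3 V.
Since V_CE = 11.3 V > V_CE(sat) ≈ 0.2 V, the transistor is in the active region as assumed.

V_CE ≈ 11 V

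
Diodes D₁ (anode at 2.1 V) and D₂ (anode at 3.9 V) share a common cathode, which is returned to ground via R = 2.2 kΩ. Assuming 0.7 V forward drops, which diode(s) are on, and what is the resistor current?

Only D₂ conducts; I_R ≈ 1.5 mA

Assume both conduct. Then node N would need to be at both 2.1−0.7 = 1.4 V and 3.9−0.7 = 3.2 V, which is impossible.
Assume only D₂ conducts: V_N = 3.9 − 0.7 = 3.2 V, so I_R = 3.2/2.2 = 1.45 mA.
Check D₁: its anode-to-cathode voltage is 2.1 − 3.2 = -1.1 V < 0.7 V, so it is off. The assumption is consistent.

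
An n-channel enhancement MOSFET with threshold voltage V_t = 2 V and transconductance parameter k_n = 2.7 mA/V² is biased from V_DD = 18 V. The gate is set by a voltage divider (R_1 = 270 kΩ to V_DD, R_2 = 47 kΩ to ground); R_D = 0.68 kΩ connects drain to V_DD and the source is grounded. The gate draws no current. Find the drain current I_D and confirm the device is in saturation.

I_D ≈ 0.6 mA

V_G = V_DD·R_2/(R_1+R_2) = 18×47/317 = 2.67 V. With the source grounded, V_GS = V_G = 2.67 V.
Assume saturation: I_D = (k_n/2)(V_GS − V_t)² = (2.7/2)×(2.67 − 2)² = 1.35×0.669² = 0.604 mA.
V_DS = V_DD − I_D·R_D = 18 − 0.604×0.68 = 17.6 V.
Saturation requires V_DS ≥ V_GS − V_t = 0.669 V; 17.6 ≥ 0.669 ✓.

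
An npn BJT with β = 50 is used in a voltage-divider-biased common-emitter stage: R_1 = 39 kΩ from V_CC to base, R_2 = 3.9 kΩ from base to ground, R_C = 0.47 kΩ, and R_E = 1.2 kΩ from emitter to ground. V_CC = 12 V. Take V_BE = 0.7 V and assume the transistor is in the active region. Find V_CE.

V_CE ≈ 11 V

Thevenize the base divider: V_Th = V_CC·R_2/(R_1+R_2) = 12×3.9/42.9 = 1.09 V, R_Th = R_1‖R_2 = 3.55 kΩ.
Base-emitter loop: V_Th = I_B·R_Th + V_BE + (β+1)I_B·R_E, so I_B = (1.09 − 0.7) / (3.55 + 51×1.2) = 0.00604 mA.
I_C = β·I_B = 50×0.00604 = 0.302 mA, and I_E = (β+1)I_B = 0.308 mA.
V_CE = V_CC − I_C·R_C − I_E·R_E = 12 − 0.302×0.47 − 0.308×1.2 = 11.5 V.
V_CE = 11.5 V > 0.2 V confirms active-region operation.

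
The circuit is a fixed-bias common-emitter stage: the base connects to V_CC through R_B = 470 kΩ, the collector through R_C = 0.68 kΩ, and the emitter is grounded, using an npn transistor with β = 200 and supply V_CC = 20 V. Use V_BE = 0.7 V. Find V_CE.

Base loop: V_CC = I_B·R_B + V_BE, so I_B = (20 − 0.7)/470 kΩ = 0.0411 mA.
In the active region I_C = β·I_B = 200 × 0.0411 = 8.21 mA.
Collector loop: V_CE = V_CC − I_C·R_C = 20 − 8.21×0.68 = 14.4 V.
Since V_CE = 14.4 V > V_CE(sat) ≈ 0.2 V, the transistor is in the active region as assumed.

V_CE ≈ 14 V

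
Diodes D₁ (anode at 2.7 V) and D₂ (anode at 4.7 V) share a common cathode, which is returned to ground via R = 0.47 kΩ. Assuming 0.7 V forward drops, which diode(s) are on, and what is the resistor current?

Only D₂ conducts; I_R ≈ 8.5 mA

Assume both conduct. Then node N would need to be at both 2.7−0.7 = 2 V and 4.7−0.7 = 4 V, which is impossible.
Assume only D₂ conducts: V_N = 4.7 − 0.7 = 4 V, so I_R = 4/0.47 = 8.51 mA.
Check D₁: its anode-to-cathode voltage is 2.7 − 4 = -1.3 V < 0.7 V, so it is off. The assumption is consistent.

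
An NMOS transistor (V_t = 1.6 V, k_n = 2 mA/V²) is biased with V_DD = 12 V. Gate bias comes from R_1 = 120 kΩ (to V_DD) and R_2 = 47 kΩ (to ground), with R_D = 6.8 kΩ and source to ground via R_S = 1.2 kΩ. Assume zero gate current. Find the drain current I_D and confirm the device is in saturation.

I_D ≈ 0.76 mA

V_G = V_DD·R_2/(R_1+R_2) = 12×47/167 = 3.38 V.
Assume saturation: I_D = (k_n/2)(V_GS − V_t)² with V_GS = V_G − I_D·R_S = 3.38 − 1.2·I_D.
Substituting gives 1.44·I_D² − 5.27·I_D + 3.16 = 0, with roots I_D = 0.756 or 2.9 mA.
The root I_D = 2.9 mA gives V_GS = -0.103 V ≤ V_t, so take I_D = 0.756 mA.
Then V_GS = 2.47 V and V_DS = V_DD − I_D(R_D+R_S) = 12 − 0.756×8 = 5.95 V.
Saturation requires V_DS ≥ V_GS − V_t = 0.87 V; 5.95 ≥ 0.87 ✓.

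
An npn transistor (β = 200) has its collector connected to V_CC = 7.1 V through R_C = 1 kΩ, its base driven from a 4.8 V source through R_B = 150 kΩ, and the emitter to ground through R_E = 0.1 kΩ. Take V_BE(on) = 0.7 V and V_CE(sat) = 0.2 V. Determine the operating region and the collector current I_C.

active; I_C ≈ 4.8 mA

Assume active. Base-emitter loop: I_B = (V_BB − V_BE)/(R_B + (β+1)R_E) = (4.8 − 0.7)/(150 + 201×0.1) = 0.0241 mA.
I_C = β·I_B = 200×0.0241 = 4.82 mA.
V_CE = V_CC − I_C·R_C − I_E·R_E = 7.1 − 4.82×1 − 4.84×0.1 = 1.79 V > V_CE(sat), so the active-region assumption holds.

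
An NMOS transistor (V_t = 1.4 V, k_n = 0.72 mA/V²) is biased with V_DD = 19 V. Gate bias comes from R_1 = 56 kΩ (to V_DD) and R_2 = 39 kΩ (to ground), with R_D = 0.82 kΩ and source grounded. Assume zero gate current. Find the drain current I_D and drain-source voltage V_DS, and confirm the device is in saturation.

V_G = V_DD·R_2/(R_1+R_2) = 19×39/95 = 7.8 V. With the source grounded, V_GS = V_G = 7.8 V.
Assume saturation: I_D = (k_n/2)(V_GS − V_t)² = (0.72/2)×(7.8 − 1.4)² = 0.36×6.4² = 14.7 mA.
V_DS = V_DD − I_D·R_D = 19 − 14.7×0.82 = 6.91 V.
Saturation requires V_DS ≥ V_GS − V_t = 6.4 V; 6.91 ≥ 6.4 ✓.

I_D ≈ 15 mA, V_DS ≈ 6.9 V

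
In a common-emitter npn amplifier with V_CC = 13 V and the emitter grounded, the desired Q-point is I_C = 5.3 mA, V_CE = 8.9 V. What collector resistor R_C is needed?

Collector loop: V_CC = I_C·R_C + V_CE.
R_C = (V_CC − V_CE)/I_C = (13 − 8.9)/5.3 = 0.774 kΩ.

R_C ≈ 0.77 kΩ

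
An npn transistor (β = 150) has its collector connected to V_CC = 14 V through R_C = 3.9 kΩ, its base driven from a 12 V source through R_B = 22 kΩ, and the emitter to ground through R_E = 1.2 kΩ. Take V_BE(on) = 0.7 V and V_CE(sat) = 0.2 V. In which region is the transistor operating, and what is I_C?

Assume active: I_B = (12 − 0.7)/(22 + 151×1.2) = 0.0556 mA, I_C = β·I_B = 8.34 mA.
Then V_CE = 14 − 8.34×3.9 − 8.4×1.2 = -28.6 V < 0.2 V — the active assumption fails.
Re-solve with V_CE = 0.2 V. KCL at the emitter: V_E/R_E = (V_BB−0.7−V_E)/R_B + (V_CC−0.2−V_E)/R_C, giving V_E = 3.57 V.
I_C = (V_CC − 0.2 − V_E)/R_C = (13.8 − 3.57)/3.9 = 2.62 mA.
Check: I_B = (11.3 − 3.57)/22 = 0.351 mA, and β·I_B = 52.7 mA > I_C, confirming saturation.

saturation; I_C ≈ 2.6 mA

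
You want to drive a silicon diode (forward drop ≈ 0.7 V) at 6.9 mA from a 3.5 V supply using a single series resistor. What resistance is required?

R ≈ 0.41 kΩ

The resistor drops V_S − V_D = 3.5 − 0.7 = 2.8 V at 6.9 mA.
R = 2.8 V / 6.9 mA = 0.406 kΩ.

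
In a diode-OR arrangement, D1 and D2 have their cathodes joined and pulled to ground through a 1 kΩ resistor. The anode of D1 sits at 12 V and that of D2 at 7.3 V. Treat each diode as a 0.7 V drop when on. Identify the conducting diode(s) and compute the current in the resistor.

Assume both conduct. Then node N would need to be at both 12−0.7 = 11.3 V and 7.3−0.7 = 6.6 V, which is impossible.
Assume only D1 conducts: V_N = 12 − 0.7 = 11.3 V, so I_R = 11.3/1 = 11.3 mA.
Check D2: its anode-to-cathode voltage is 7.3 − 11.3 = -4 V < 0.7 V, so it is off. The assumption is consistent.

Only D1 conducts; I_R ≈ 11 mA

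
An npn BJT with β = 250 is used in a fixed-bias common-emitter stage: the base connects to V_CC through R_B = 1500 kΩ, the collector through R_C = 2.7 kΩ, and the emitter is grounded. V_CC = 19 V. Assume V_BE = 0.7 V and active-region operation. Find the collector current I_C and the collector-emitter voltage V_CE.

Base loop: V_CC = I_B·R_B + V_BE, so I_B = (19 − 0.7)/1500 kΩ = 0.0122 mA.
In the active region I_C = β·I_B = 250 × 0.0122 = 3.05 mA.
Collector loop: V_CE = V_CC − I_C·R_C = 19 − 3.05×2.7 = 10.8 V.
Since V_CE = 10.8 V > V_CE(sat) ≈ 0.2 V, the transistor is in the active region as assumed.

I_C ≈ 3.1 mA, V_CE ≈ 11 V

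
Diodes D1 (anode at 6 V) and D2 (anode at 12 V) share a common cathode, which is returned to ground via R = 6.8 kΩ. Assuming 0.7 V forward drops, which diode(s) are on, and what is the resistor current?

Only D2 conducts; I_R ≈ 1.7 mA

Assume both conduct. Then node N would need to be at both 6−0.7 = 5.3 V and 12−0.7 = 11.3 V, which is impossible.
Assume only D2 conducts: V_N = 12 − 0.7 = 11.3 V, so I_R = 11.3/6.8 = 1.66 mA.
Check D1: its anode-to-cathode voltage is 6 − 11.3 = -5.3 V < 0.7 V, so it is off. The assumption is consistent.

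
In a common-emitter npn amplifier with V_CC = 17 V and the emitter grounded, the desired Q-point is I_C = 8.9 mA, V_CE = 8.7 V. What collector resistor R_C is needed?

R_C ≈ 0.93 kΩ

Collector loop: V_CC = I_C·R_C + V_CE.
R_C = (V_CC − V_CE)/I_C = (17 − 8.7)/8.9 = 0.933 kΩ.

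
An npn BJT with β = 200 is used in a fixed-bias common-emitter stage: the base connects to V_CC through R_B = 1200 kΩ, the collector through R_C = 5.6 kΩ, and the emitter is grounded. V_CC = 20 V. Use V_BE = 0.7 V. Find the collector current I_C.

I_C ≈ 3.2 mA

Base loop: V_CC = I_B·R_B + V_BE, so I_B = (20 − 0.7)/1200 kΩ = 0.0161 mA.
In the active region I_C = β·I_B = 200 × 0.0161 = 3.22 mA.
Collector loop: V_CE = V_CC − I_C·R_C = 20 − 3.22×5.6 = 1.99 V.
Since V_CE = 1.99 V > V_CE(sat) ≈ 0.2 V, the transistor is in the active region as assumed.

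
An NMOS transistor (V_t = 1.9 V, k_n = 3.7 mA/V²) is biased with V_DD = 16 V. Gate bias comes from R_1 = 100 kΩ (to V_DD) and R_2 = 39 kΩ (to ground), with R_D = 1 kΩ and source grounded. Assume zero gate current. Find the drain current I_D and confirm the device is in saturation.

I_D ≈ 12 mA

V_G = V_DD·R_2/(R_1+R_2) = 16×39/139 = 4.49 V. With the source grounded, V_GS = V_G = 4.49 V.
Assume saturation: I_D = (k_n/2)(V_GS − V_t)² = (3.7/2)×(4.49 − 1.9)² = 1.85×2.59² = 12.4 mA.
V_DS = V_DD − I_D·R_D = 16 − 12.4×1 = 3.6 V.
Saturation requires V_DS ≥ V_GS − V_t = 2.59 V; 3.6 ≥ 2.59 ✓.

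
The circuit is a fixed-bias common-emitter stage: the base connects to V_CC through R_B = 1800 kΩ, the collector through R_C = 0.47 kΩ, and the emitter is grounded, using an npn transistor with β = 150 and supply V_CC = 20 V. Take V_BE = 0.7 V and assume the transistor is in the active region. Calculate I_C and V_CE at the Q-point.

Base loop: V_CC = I_B·R_B + V_BE, so I_B = (20 − 0.7)/1800 kΩ = 0.0107 mA.
In the active region I_C = β·I_B = 150 × 0.0107 = 1.61 mA.
Collector loop: V_CE = V_CC − I_C·R_C = 20 − 1.61×0.47 = 19.2 V.
Since V_CE = 19.2 V > V_CE(sat) ≈ 0.2 V, the transistor is in the active region as assumed.

I_C ≈ 1.6 mA, V_CE ≈ 19 V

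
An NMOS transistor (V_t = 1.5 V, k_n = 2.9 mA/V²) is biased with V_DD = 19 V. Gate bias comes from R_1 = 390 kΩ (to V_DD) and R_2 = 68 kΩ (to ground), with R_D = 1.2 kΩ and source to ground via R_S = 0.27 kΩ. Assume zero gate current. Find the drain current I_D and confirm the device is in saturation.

I_D ≈ 1.3 mA

V_G = V_DD·R_2/(R_1+R_2) = 19×68/458 = 2.82 V.
Assume saturation: I_D = (k_n/2)(V_GS − V_t)² with V_GS = V_G − I_D·R_S = 2.82 − 0.27·I_D.
Substituting gives 0.106·I_D² − 2.03·I_D + 2.53 = 0, with roots I_D = 1.34 or 17.9 mA.
The root I_D = 17.9 mA gives V_GS = -2.01 V ≤ V_t, so take I_D = 1.34 mA.
Then V_GS = 2.46 V and V_DS = V_DD − I_D(R_D+R_S) = 19 − 1.34×1.47 = 17 V.
Saturation requires V_DS ≥ V_GS − V_t = 0.96 V; 17 ≥ 0.96 ✓.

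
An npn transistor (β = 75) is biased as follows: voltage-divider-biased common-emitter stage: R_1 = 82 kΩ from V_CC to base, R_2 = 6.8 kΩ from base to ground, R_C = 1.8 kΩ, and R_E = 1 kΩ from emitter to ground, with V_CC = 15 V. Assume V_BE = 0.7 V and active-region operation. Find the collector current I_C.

Thevenize the base divider: V_Th = V_CC·R_2/(R_1+R_2) = 15×6.8/88.8 = 1.15 V, R_Th = R_1‖R_2 = 6.28 kΩ.
Base-emitter loop: V_Th = I_B·R_Th + V_BE + (β+1)I_B·R_E, so I_B = (1.15 − 0.7) / (6.28 + 76×1) = 0.00545 mA.
I_C = β·I_B = 75×0.00545 = 0.409 mA, and I_E = (β+1)I_B = 0.414 mA.
V_CE = V_CC − I_C·R_C − I_E·R_E = 15 − 0.409×1.8 − 0.414×1 = 13.8 V.
V_CE = 13.8 V > 0.2 V confirms active-region operation.

I_C ≈ 0.41 mA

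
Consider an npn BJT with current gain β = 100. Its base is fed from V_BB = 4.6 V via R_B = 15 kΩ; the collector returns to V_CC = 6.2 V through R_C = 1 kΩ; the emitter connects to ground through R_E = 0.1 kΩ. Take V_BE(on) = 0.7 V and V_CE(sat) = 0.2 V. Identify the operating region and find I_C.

saturation; I_C ≈ 5.4 mA

Assume active: I_B = (4.6 − 0.7)/(15 + 101×0.1) = 0.155 mA, I_C = β·I_B = 15.5 mA.
Then V_CE = 6.2 − 15.5×1 − 15.7×0.1 = -10.9 V < 0.2 V — the active assumption fails.
Re-solve with V_CE = 0.2 V. KCL at the emitter: V_E/R_E = (V_BB−0.7−V_E)/R_B + (V_CC−0.2−V_E)/R_C, giving V_E = 0.566 V.
I_C = (V_CC − 0.2 − V_E)/R_C = (6 − 0.566)/1 = 5.43 mA.
Check: I_B = (3.9 − 0.566)/15 = 0.222 mA, and β·I_B = 22.2 mA > I_C, confirming saturation.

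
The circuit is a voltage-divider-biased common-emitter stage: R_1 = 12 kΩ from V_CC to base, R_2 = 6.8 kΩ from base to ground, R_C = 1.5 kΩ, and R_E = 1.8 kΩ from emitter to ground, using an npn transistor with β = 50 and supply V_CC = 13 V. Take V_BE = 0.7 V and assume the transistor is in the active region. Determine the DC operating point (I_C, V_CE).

I_C ≈ 2.1 mA, V_CE ≈ 6.1 V

Thevenize the base divider: V_Th = V_CC·R_2/(R_1+R_2) = 13×6.8/18.8 = 4.7 V, R_Th = R_1‖R_2 = 4.34 kΩ.
Base-emitter loop: V_Th = I_B·R_Th + V_BE + (β+1)I_B·R_E, so I_B = (4.7 − 0.7) / (4.34 + 51×1.8) = 0.0416 mA.
I_C = β·I_B = 50×0.0416 = 2.08 mA, and I_E = (β+1)I_B = 2.12 mA.
V_CE = V_CC − I_C·R_C − I_E·R_E = 13 − 2.08×1.5 − 2.12×1.8 = 6.06 V.
V_CE = 6.06 V > 0.2 V confirms active-region operation.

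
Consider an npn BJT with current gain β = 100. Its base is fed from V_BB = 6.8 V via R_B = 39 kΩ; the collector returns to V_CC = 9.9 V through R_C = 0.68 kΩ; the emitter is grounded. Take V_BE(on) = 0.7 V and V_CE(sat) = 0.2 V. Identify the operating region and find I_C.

saturation; I_C ≈ 14 mA

Assume active: I_B = (6.8 − 0.7)/39 = 0.156 mA, giving I_C = β·I_B = 15.6 mA.
But then V_CE = 9.9 − 15.6×0.68 = -0.736 V < V_CE(sat) = 0.2 V — impossible in the active region.
So the transistor is saturated. With V_CE = 0.2 V, I_C = (V_CC − 0.2)/R_C = 9.7/0.68 = 14.3 mA.
Check: β·I_B = 15.6 mA > I_C = 14.3 mA, confirming saturation.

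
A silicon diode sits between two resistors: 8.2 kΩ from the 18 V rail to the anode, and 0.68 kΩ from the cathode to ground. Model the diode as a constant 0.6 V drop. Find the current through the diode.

The two resistors are in series with the diode, so KVL gives 18 = I·8.2 + 0.6 + I·0.68.
I = (18 − 0.6) / (8.2 + 0.68) kΩ = 17.4 / 8.88 = 1.96 mA.

I ≈ 2 mA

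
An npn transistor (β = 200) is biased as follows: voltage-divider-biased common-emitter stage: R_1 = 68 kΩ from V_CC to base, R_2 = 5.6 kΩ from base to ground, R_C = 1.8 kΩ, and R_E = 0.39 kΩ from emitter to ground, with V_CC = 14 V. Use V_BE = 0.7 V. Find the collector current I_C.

I_C ≈ 0.87 mA

Thevenize the base divider: V_Th = V_CC·R_2/(R_1+R_2) = 14×5.6/73.6 = 1.07 V, R_Th = R_1‖R_2 = 5.17 kΩ.
Base-emitter loop: V_Th = I_B·R_Th + V_BE + (β+1)I_B·R_E, so I_B = (1.07 − 0.7) / (5.17 + 201×0.39) = 0.00437 mA.
I_C = β·I_B = 200×0.00437 = 0.874 mA, and I_E = (β+1)I_B = 0.878 mA.
V_CE = V_CC − I_C·R_C − I_E·R_E = 14 − 0.874×1.8 − 0.878×0.39 = 12.1 V.
V_CE = 12.1 V > 0.2 V confirms active-region operation.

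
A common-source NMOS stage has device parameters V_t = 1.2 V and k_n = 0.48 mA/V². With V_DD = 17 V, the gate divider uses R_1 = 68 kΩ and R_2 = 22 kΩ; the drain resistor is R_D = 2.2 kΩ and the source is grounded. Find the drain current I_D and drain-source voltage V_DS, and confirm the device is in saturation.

I_D ≈ 2.1 mA, V_DS ≈ 12 V

V_G = V_DD·R_2/(R_1+R_2) = 17×22/90 = 4.16 V. With the source grounded, V_GS = V_G = 4.16 V.
Assume saturation: I_D = (k_n/2)(V_GS − V_t)² = (0.48/2)×(4.16 − 1.2)² = 0.24×2.96² = 2.1 mA.
V_DS = V_DD − I_D·R_D = 17 − 2.1×2.2 = 12.4 V.
Saturation requires V_DS ≥ V_GS − V_t = 2.96 V; 12.4 ≥ 2.96 ✓.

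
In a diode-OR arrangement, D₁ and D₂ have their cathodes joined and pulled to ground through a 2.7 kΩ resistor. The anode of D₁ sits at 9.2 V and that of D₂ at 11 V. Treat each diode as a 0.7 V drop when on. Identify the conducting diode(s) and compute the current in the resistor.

Only D₂ conducts; I_R ≈ 3.8 mA

Assume both conduct. Then node N would need to be at both 9.2−0.7 = 8.5 V and 11−0.7 = 10.3 V, which is impossible.
Assume only D₂ conducts: V_N = 11 − 0.7 = 10.3 V, so I_R = 10.3/2.7 = 3.81 mA.
Check D₁: its anode-to-cathode voltage is 9.2 − 10.3 = -1.1 V < 0.7 V, so it is off. The assumption is consistent.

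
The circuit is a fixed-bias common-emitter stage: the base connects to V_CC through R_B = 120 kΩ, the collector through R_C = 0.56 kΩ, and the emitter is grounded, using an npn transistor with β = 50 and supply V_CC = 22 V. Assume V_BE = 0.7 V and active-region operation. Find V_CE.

Base loop: V_CC = I_B·R_B + V_BE, so I_B = (22 − 0.7)/120 kΩ = 0.178 mA.
In the active region I_C = β·I_B = 50 × 0.178 = 8.88 mA.
Collector loop: V_CE = V_CC − I_C·R_C = 22 − 8.88×0.56 = 17 V.
Since V_CE = 17 V > V_CE(sat) ≈ 0.2 V, the transistor is in the active region as assumed.

V_CE ≈ 17 V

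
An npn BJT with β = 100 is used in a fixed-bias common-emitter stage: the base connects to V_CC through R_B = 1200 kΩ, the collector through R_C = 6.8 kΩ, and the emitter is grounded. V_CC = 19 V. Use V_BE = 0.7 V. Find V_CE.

V_CE ≈ 8.6 V

Base loop: V_CC = I_B·R_B + V_BE, so I_B = (19 − 0.7)/1200 kΩ = 0.0153 mA.
In the active region I_C = β·I_B = 100 × 0.0153 = 1.53 mA.
Collector loop: V_CE = V_CC − I_C·R_C = 19 − 1.53×6.8 = 8.63 V.
Since V_CE = 8.63 V > V_CE(sat) ≈ 0.2 V, the transistor is in the active region as assumed.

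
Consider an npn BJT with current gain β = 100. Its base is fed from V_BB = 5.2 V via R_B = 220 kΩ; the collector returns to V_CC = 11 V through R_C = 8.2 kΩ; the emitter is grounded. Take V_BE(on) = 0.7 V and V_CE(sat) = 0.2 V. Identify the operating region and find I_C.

Assume active: I_B = (5.2 − 0.7)/220 = 0.0205 mA, giving I_C = β·I_B = 2.05 mA.
But then V_CE = 11 − 2.05×8.2 = -5.77 V < V_CE(sat) = 0.2 V — impossible in the active region.
So the transistor is saturated. With V_CE = 0.2 V, I_C = (V_CC − 0.2)/R_C = 10.8/8.2 = 1.32 mA.
Check: β·I_B = 2.05 mA > I_C = 1.32 mA, confirming saturation.

saturation; I_C ≈ 1.3 mA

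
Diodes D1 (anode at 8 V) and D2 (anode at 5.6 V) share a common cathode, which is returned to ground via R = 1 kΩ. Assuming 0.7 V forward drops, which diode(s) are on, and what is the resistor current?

Assume both conduct. Then node N would need to be at both 8−0.7 = 7.3 V and 5.6−0.7 = 4.9 V, which is impossible.
Assume only D1 conducts: V_N = 8 − 0.7 = 7.3 V, so I_R = 7.3/1 = 7.3 mA.
Check D2: its anode-to-cathode voltage is 5.6 − 7.3 = -1.7 V < 0.7 V, so it is off. The assumption is consistent.

Only D1 conducts; I_R ≈ 7.3 mA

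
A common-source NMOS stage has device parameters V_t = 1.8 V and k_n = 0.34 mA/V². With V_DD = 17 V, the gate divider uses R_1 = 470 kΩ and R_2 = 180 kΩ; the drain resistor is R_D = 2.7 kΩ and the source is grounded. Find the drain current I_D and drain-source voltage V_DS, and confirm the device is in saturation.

V_G = V_DD·R_2/(R_1+R_2) = 17×180/650 = 4.71 V. With the source grounded, V_GS = V_G = 4.71 V.
Assume saturation: I_D = (k_n/2)(V_GS − V_t)² = (0.34/2)×(4.71 − 1.8)² = 0.17×2.91² = 1.44 mA.
V_DS = V_DD − I_D·R_D = 17 − 1.44×2.7 = 13.1 V.
Saturation requires V_DS ≥ V_GS − V_t = 2.91 V; 13.1 ≥ 2.91 ✓.

I_D ≈ 1.4 mA, V_DS ≈ 13 V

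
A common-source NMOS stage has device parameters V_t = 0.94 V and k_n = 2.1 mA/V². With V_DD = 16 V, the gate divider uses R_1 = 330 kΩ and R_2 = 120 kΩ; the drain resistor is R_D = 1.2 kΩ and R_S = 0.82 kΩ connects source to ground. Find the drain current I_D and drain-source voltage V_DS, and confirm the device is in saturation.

V_G = V_DD·R_2/(R_1+R_2) = 16×120/450 = 4.27 V.
Assume saturation: I_D = (k_n/2)(V_GS − V_t)² with V_GS = V_G − I_D·R_S = 4.27 − 0.82·I_D.
Substituting gives 0.706·I_D² − 6.73·I_D + 11.6 = 0, with roots I_D = 2.27 or 7.26 mA.
The root I_D = 7.26 mA gives V_GS = -1.69 V ≤ V_t, so take I_D = 2.27 mA.
Then V_GS = 2.41 V and V_DS = V_DD − I_D(R_D+R_S) = 16 − 2.27×2.02 = 11.4 V.
Saturation requires V_DS ≥ V_GS − V_t = 1.47 V; 11.4 ≥ 1.47 ✓.

I_D ≈ 2.3 mA, V_DS ≈ 11 V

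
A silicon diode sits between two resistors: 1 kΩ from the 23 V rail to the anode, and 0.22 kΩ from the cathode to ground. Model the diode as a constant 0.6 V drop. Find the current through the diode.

The two resistors are in series with the diode, so KVL gives 23 = I·1 + 0.6 + I·0.22.
I = (23 − 0.6) / (1 + 0.22) kΩ = 22.4 / 1.22 = 18.4 mA.

I ≈ 18 mA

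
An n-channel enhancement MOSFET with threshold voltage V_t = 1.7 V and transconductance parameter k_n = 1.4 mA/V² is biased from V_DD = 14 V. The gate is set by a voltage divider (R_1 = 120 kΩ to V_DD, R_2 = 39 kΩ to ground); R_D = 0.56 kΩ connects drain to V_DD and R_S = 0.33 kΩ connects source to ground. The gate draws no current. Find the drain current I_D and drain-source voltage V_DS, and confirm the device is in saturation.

V_G = V_DD·R_2/(R_1+R_2) = 14×39/159 = 3.43 V.
Assume saturation: I_D = (k_n/2)(V_GS − V_t)² with V_GS = V_G − I_D·R_S = 3.43 − 0.33·I_D.
Substituting gives 0.0762·I_D² − 1.8·I_D + 2.1 = 0, with roots I_D = 1.23 or 22.4 mA.
The root I_D = 22.4 mA gives V_GS = -3.96 V ≤ V_t, so take I_D = 1.23 mA.
Then V_GS = 3.03 V and V_DS = V_DD − I_D(R_D+R_S) = 14 − 1.23×0.89 = 12.9 V.
Saturation requires V_DS ≥ V_GS − V_t = 1.33 V; 12.9 ≥ 1.33 ✓.

I_D ≈ 1.2 mA, V_DS ≈ 13 V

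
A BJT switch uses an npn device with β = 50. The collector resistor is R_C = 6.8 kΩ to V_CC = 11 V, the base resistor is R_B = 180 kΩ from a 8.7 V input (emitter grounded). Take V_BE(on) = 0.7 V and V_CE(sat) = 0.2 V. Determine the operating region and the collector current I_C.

saturation; I_C ≈ 1.6 mA

Assume active: I_B = (8.7 − 0.7)/180 = 0.0444 mA, giving I_C = β·I_B = 2.22 mA.
But then V_CE = 11 − 2.22×6.8 = -4.11 V < V_CE(sat) = 0.2 V — impossible in the active region.
So the transistor is saturated. With V_CE = 0.2 V, I_C = (V_CC − 0.2)/R_C = 10.8/6.8 = 1.59 mA.
Check: β·I_B = 2.22 mA > I_C = 1.59 mA, confirming saturation.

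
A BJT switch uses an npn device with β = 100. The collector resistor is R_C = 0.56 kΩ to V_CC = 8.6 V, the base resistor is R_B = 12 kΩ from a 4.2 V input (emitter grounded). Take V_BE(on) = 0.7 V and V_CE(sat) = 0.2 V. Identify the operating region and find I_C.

Assume active: I_B = (4.2 − 0.7)/12 = 0.292 mA, giving I_C = β·I_B = 29.2 mA.
But then V_CE = 8.6 − 29.2×0.56 = -7.73 V < V_CE(sat) = 0.2 V — impossible in the active region.
So the transistor is saturated. With V_CE = 0.2 V, I_C = (V_CC − 0.2)/R_C = 8.4/0.56 = 15 mA.
Check: β·I_B = 29.2 mA > I_C = 15 mA, confirming saturation.

saturation; I_C ≈ 15 mA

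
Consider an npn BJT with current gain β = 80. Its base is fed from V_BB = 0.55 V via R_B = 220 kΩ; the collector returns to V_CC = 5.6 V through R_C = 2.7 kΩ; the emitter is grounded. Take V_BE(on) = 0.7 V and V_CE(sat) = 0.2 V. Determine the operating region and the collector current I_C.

cutoff; I_C ≈ 0

V_BB = 0.55 V ≤ V_BE(on) = 0.7 V, so the base-emitter junction is not forward biased.
The transistor is in cutoff: I_B = I_C = 0.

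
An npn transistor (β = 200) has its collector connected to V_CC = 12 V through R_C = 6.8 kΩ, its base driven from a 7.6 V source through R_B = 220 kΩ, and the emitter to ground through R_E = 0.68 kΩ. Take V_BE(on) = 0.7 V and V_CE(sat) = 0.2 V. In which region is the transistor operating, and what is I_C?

saturation; I_C ≈ 1.6 mA

Assume active: I_B = (7.6 − 0.7)/(220 + 201×0.68) = 0.0193 mA, I_C = β·I_B = 3.87 mA.
Then V_CE = 12 − 3.87×6.8 − 3.89×0.68 = -17 V < 0.2 V — the active assumption fails.
Re-solve with V_CE = 0.2 V. KCL at the emitter: V_E/R_E = (V_BB−0.7−V_E)/R_B + (V_CC−0.2−V_E)/R_C, giving V_E = 1.09 V.
I_C = (V_CC − 0.2 − V_E)/R_C = (11.8 − 1.09)/6.8 = 1.58 mA.
Check: I_B = (6.9 − 1.09)/220 = 0.0264 mA, and β·I_B = 5.28 mA > I_C, confirming saturation.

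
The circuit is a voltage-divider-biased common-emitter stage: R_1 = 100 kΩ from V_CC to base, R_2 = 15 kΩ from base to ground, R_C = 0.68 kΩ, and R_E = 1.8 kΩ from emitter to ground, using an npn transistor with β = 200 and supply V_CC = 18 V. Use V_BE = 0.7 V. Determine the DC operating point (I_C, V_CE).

I_C ≈ 0.88 mA, V_CE ≈ 16 V

Thevenize the base divider: V_Th = V_CC·R_2/(R_1+R_2) = 18×15/115 = 2.35 V, R_Th = R_1‖R_2 = 13 kΩ.
Base-emitter loop: V_Th = I_B·R_Th + V_BE + (β+1)I_B·R_E, so I_B = (2.35 − 0.7) / (13 + 201×1.8) = 0.0044 mA.
I_C = β·I_B = 200×0.0044 = 0.879 mA, and I_E = (β+1)I_B = 0.884 mA.
V_CE = V_CC − I_C·R_C − I_E·R_E = 18 − 0.879×0.68 − 0.884×1.8 = 15.8 V.
V_CE = 15.8 V > 0.2 V confirms active-region operation.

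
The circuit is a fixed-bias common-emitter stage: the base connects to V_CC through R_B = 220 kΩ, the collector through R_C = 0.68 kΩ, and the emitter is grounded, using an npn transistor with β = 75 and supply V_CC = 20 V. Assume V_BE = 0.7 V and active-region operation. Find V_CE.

V_CE ≈ 16 V

Base loop: V_CC = I_B·R_B + V_BE, so I_B = (20 − 0.7)/220 kΩ = 0.0877 mA.
In the active region I_C = β·I_B = 75 × 0.0877 = 6.58 mA.
Collector loop: V_CE = V_CC − I_C·R_C = 20 − 6.58×0.68 = 15.5 V.
Since V_CE = 15.5 V > V_CE(sat) ≈ 0.2 V, the transistor is in the active region as assumed.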